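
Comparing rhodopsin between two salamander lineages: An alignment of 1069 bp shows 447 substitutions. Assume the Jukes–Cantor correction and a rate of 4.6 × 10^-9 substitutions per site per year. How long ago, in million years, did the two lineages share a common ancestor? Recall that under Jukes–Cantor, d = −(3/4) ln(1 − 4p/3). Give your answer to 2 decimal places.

66.47

p = 447/1069 ≈ 0.418148.
d = −(3/4) ln(1 − 4p/3) = −0.75 ln(1 − 0.557531) = −0.75 ln(0.442469)
  = −0.75 × (-0.815385) = 0.611539 substitutions/site.
Under a molecular clock d = 2μt, so t = d/(2μ) = 0.611539 / (2 × 4.6 × 10^-9) = 66.47 million years.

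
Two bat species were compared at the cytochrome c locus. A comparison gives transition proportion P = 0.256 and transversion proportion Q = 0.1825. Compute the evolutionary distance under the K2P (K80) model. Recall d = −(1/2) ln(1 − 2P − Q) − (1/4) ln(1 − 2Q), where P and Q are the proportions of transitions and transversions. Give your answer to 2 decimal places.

0.71

Under the Kimura two-parameter model, d = −½ ln(1 − 2P − Q) − ¼ ln(1 − 2Q).
1 − 2P − Q = 0.3055, giving −½ ln(0.3055) = 0.592903.
1 − 2Q = 0.635, giving −¼ ln(0.635) = 0.113533.
d = 0.592903 + 0.113533 = 0.706436.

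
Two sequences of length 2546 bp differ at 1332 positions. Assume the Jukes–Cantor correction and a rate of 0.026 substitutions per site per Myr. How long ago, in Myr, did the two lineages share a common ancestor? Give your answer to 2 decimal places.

p = 1332/2546 ≈ 0.523174.
d = −(3/4) ln(1 − 4p/3) = −0.75 ln(1 − 0.697565) = −0.75 ln(0.302435)
  = −0.75 × (-1.195889) = 0.896917 substitutions/site.
Under a molecular clock d = 2μt, so t = d/(2μ) = 0.896917 / (2 × 0.026) = 17.25 Myr.

17.25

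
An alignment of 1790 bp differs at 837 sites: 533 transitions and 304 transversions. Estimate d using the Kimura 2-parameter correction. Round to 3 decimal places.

P = 533/1790 ≈ 0.297765 and Q = 304/1790 ≈ 0.169832.
Under the Kimura two-parameter model, d = −½ ln(1 − 2P − Q) − ¼ ln(1 − 2Q).
1 − 2P − Q = 0.234638, giving −½ ln(0.234638) = 0.724856.
1 − 2Q = 0.660336, giving −¼ ln(0.660336) = 0.103752.
d = 0.724856 + 0.103752 = 0.828608.

0.829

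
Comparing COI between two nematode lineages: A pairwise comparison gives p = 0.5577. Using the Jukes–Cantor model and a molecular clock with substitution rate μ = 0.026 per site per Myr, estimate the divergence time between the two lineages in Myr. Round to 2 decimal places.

d = −(3/4) ln(1 − 4p/3) = −0.75 ln(1 − 0.7436) = −0.75 ln(0.2564)
  = −0.75 × (-1.361017) = 1.020763 substitutions/site.
Under a molecular clock d = 2μt, so t = d/(2μ) = 1.020763 / (2 × 0.026) = 19.63 Myr.

19.63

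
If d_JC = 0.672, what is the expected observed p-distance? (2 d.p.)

p = (3/4)(1 − e^(−4d/3)) = 0.75 × (1 − e^(-0.896)) = 0.75 × (1 − 0.408199) = 0.443851.

0.44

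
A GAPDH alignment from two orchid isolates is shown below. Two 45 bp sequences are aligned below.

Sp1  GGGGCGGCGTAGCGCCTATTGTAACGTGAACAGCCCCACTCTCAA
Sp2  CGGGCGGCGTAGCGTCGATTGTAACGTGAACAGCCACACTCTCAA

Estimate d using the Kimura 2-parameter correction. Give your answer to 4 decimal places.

0.0947

Of 45 sites, 1 differences are transitions and 3 are transversions, so P = 1/45 ≈ 0.022222 and Q = 3/45 ≈ 0.066667.
Under the Kimura two-parameter model, d = −½ ln(1 − 2P − Q) − ¼ ln(1 − 2Q).
1 − 2P − Q = 0.888889, giving −½ ln(0.888889) = 0.058891.
1 − 2Q = 0.866666, giving −¼ ln(0.866666) = 0.035775.
d = 0.058891 + 0.035775 = 0.094666.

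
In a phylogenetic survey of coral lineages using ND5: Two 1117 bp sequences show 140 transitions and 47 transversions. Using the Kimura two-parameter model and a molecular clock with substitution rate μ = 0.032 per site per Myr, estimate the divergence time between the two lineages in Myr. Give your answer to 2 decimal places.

3.05

P = 140/1117 ≈ 0.125336 and Q = 47/1117 ≈ 0.042077.
Under the Kimura two-parameter model, d = −½ ln(1 − 2P − Q) − ¼ ln(1 − 2Q).
1 − 2P − Q = 0.707251, giving −½ ln(0.707251) = 0.173185.
1 − 2Q = 0.915846, giving −¼ ln(0.915846) = 0.021977.
d = 0.173185 + 0.021977 = 0.195162.
Under a molecular clock d = 2μt, so t = d/(2μ) = 0.195162 / (2 × 0.032) = 3.05 Myr.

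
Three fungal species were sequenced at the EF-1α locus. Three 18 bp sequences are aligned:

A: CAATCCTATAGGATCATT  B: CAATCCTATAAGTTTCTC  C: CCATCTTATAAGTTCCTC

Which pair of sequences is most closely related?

A–B: 5/18 differ, p = 0.278, d = 0.347.
A–C: 6/18 differ, p = 0.333, d = 0.441.
B–C: 3/18 differ, p = 0.167, d = 0.188.
The smallest distance is between B and C.

B and C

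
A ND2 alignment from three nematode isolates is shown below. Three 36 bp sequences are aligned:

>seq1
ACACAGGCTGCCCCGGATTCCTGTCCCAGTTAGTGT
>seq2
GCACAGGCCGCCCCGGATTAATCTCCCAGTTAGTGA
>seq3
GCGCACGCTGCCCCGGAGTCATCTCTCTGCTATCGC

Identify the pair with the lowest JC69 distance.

seq1 and seq2

seq1–seq2: 6/36 differ, p = 0.167, d = 0.188.
seq1–seq3: 12/36 differ, p = 0.333, d = 0.441.
seq2–seq3: 11/36 differ, p = 0.306, d = 0.392.
The smallest distance is between seq1 and seq2.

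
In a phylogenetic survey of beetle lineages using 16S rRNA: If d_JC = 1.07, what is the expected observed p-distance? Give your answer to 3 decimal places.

0.570

p = (3/4)(1 − e^(−4d/3)) = 0.75 × (1 − e^(-1.426667)) = 0.75 × (1 − 0.240108) = 0.569919.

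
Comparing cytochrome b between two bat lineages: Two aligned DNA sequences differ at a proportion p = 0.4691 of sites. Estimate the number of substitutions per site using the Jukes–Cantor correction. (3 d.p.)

d = −(3/4) ln(1 − 4p/3) = −0.75 ln(1 − 0.625467) = −0.75 ln(0.374533)
  = −0.75 × (-0.982075) = 0.736556 substitutions/site.

0.737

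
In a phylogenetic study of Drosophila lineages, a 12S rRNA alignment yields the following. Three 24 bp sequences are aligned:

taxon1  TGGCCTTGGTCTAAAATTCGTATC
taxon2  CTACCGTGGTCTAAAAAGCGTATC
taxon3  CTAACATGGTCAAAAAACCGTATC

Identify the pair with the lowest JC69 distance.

taxon2 and taxon3

taxon1–taxon2: 6/24 differ, p = 0.250, d = 0.304.
taxon1–taxon3: 8/24 differ, p = 0.333, d = 0.441.
taxon2–taxon3: 4/24 differ, p = 0.167, d = 0.188.
The smallest distance is between taxon2 and taxon3.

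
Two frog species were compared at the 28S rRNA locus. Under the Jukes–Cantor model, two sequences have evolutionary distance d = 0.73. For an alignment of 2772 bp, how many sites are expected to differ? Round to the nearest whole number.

1294

Invert JC69: p = (3/4)(1 − e^(−4d/3)) = 0.75 × (1 − e^(-0.973333)) = 0.75 × (1 − 0.377822) = 0.466634.
Expected differing sites = pL ≈ 0.466634 × 2772 = 1293.509448 ≈ 1294.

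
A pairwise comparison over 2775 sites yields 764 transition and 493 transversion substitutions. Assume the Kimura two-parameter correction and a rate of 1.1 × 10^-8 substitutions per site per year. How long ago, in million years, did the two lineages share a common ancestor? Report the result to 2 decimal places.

P = 764/2775 ≈ 0.275315 and Q = 493/2775 ≈ 0.177658.
Under the Kimura two-parameter model, d = −½ ln(1 − 2P − Q) − ¼ ln(1 − 2Q).
1 − 2P − Q = 0.271712, giving −½ ln(0.271712) = 0.651506.
1 − 2Q = 0.644684, giving −¼ ln(0.644684) = 0.109749.
d = 0.651506 + 0.109749 = 0.761255.
Under a molecular clock d = 2μt, so t = d/(2μ) = 0.761255 / (2 × 1.1 × 10^-8) = 34.60 million years.

34.60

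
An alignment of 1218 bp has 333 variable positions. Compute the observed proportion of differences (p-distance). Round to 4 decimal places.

0.2734

p = 333/1218 = 0.273399… ≈ 0.2734 (to 4 d.p.).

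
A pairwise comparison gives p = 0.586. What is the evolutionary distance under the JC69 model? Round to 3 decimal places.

1.140

d = −(3/4) ln(1 − 4p/3) = −0.75 ln(1 − 0.781333) = −0.75 ln(0.218667)
  = −0.75 × (-1.520205) = 1.140154 substitutions/site.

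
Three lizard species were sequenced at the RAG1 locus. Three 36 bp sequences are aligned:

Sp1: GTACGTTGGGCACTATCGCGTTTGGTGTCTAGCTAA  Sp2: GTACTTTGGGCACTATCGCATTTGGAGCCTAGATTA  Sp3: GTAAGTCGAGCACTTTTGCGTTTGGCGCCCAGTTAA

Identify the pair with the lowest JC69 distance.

Sp1–Sp2: 6/36 differ, p = 0.167, d = 0.188.
Sp1–Sp3: 9/36 differ, p = 0.250, d = 0.304.
Sp2–Sp3: 11/36 differ, p = 0.306, d = 0.392.
The smallest distance is between Sp1 and Sp2.

Sp1 and Sp2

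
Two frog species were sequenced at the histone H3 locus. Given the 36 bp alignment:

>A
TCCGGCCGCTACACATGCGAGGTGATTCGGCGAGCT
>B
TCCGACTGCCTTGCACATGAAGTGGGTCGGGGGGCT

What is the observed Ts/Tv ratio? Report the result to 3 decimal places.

Transitions are A↔G and C↔T; transversions are all other mismatches.
Transitions: 11. Transversions: 3.
R = 11/3 = 3.666666… ≈ 3.667 (to 3 d.p.).

3.667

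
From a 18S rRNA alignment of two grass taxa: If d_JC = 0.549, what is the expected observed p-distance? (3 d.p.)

0.389

p = (3/4)(1 − e^(−4d/3)) = 0.75 × (1 − e^(-0.732)) = 0.75 × (1 − 0.480946) = 0.389291.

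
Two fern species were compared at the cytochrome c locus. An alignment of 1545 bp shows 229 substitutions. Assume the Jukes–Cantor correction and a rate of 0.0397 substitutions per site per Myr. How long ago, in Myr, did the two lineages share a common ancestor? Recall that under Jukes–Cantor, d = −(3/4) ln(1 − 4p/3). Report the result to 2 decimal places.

p = 229/1545 ≈ 0.14822.
d = −(3/4) ln(1 − 4p/3) = −0.75 ln(1 − 0.197627) = −0.75 ln(0.802373)
  = −0.75 × (-0.220182) = 0.165137 substitutions/site.
Under a molecular clock d = 2μt, so t = d/(2μ) = 0.165137 / (2 × 0.0397) = 2.08 Myr.

2.08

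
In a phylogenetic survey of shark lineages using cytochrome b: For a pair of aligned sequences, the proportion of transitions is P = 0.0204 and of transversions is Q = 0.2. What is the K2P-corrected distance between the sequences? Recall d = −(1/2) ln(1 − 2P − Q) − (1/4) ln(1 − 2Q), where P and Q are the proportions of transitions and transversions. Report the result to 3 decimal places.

Under the Kimura two-parameter model, d = −½ ln(1 − 2P − Q) − ¼ ln(1 − 2Q).
1 − 2P − Q = 0.7592, giving −½ ln(0.7592) = 0.137745.
1 − 2Q = 0.6, giving −¼ ln(0.6) = 0.127706.
d = 0.137745 + 0.127706 = 0.265451.

0.265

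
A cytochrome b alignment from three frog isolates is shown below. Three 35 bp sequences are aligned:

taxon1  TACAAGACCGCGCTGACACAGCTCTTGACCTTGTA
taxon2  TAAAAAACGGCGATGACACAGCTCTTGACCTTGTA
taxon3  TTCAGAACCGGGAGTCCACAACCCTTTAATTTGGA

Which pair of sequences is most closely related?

taxon1–taxon2: 4/35 differ, p = 0.114, d = 0.124.
taxon1–taxon3: 14/35 differ, p = 0.400, d = 0.572.
taxon2–taxon3: 14/35 differ, p = 0.400, d = 0.572.
The smallest distance is between taxon1 and taxon2.

taxon1 and taxon2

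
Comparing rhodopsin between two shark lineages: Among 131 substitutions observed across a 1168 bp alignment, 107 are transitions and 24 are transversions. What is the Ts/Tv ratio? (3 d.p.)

R = 107/24 = 4.458333… ≈ 4.458 (to 3 d.p.).

4.458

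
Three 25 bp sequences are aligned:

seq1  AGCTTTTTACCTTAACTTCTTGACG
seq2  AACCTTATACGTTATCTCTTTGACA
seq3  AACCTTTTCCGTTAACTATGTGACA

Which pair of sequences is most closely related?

seq1–seq2: 8/25 differ, p = 0.320, d = 0.417.
seq1–seq3: 8/25 differ, p = 0.320, d = 0.417.
seq2–seq3: 5/25 differ, p = 0.200, d = 0.233.
The smallest distance is between seq2 and seq3.

seq2 and seq3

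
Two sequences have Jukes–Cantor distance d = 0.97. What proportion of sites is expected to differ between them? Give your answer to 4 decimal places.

p = (3/4)(1 − e^(−4d/3)) = 0.75 × (1 − e^(-1.293333)) = 0.75 × (1 − 0.274355) = 0.544234.

0.5442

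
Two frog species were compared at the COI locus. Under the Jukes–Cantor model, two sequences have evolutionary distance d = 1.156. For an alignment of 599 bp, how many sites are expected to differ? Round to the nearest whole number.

353

Invert JC69: p = (3/4)(1 − e^(−4d/3)) = 0.75 × (1 − e^(-1.541333)) = 0.75 × (1 − 0.214096) = 0.589428.
Expected differing sites = pL ≈ 0.589428 × 599 = 353.067372 ≈ 353.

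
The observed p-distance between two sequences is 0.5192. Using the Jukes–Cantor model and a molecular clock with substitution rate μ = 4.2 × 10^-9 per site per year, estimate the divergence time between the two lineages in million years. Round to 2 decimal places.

d = −(3/4) ln(1 − 4p/3) = −0.75 ln(1 − 0.692267) = −0.75 ln(0.307733)
  = −0.75 × (-1.178523) = 0.883892 substitutions/site.
Under a molecular clock d = 2μt, so t = d/(2μ) = 0.883892 / (2 × 4.2 × 10^-9) = 105.23 million years.

105.23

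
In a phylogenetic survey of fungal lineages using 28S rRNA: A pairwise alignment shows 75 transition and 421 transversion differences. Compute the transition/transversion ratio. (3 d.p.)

R = 75/421 = 0.178147… ≈ 0.178 (to 3 d.p.).

0.178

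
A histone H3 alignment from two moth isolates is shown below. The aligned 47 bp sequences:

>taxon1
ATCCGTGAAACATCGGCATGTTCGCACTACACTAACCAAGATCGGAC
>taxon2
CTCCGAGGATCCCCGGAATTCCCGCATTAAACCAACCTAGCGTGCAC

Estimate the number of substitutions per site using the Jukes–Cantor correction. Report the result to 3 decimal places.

The sequences differ at 18 of 47 sites, so p = 18/47 ≈ 0.382979.
d = −(3/4) ln(1 − 4p/3) = −0.75 ln(1 − 0.510639) = −0.75 ln(0.489361)
  = −0.75 × (-0.714655) = 0.535991 substitutions/site.

0.536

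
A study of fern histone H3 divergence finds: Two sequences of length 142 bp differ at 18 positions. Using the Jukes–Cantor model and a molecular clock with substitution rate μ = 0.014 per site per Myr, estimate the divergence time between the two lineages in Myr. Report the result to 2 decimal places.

4.96

p = 18/142 ≈ 0.126761.
d = −(3/4) ln(1 − 4p/3) = −0.75 ln(1 − 0.169015) = −0.75 ln(0.830985)
  = −0.75 × (-0.185144) = 0.138858 substitutions/site.
Under a molecular clock d = 2μt, so t = d/(2μ) = 0.138858 / (2 × 0.014) = 4.96 Myr.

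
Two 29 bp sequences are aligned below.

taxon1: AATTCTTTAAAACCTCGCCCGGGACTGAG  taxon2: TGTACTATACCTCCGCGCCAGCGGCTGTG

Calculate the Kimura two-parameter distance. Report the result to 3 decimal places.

0.622

Of 29 sites, 2 differences are transitions and 10 are transversions, so P = 2/29 ≈ 0.068966 and Q = 10/29 ≈ 0.344828.
Under the Kimura two-parameter model, d = −½ ln(1 − 2P − Q) − ¼ ln(1 − 2Q).
1 − 2P − Q = 0.51724, giving −½ ln(0.51724) = 0.329624.
1 − 2Q = 0.310344, giving −¼ ln(0.310344) = 0.292518.
d = 0.329624 + 0.292518 = 0.622142.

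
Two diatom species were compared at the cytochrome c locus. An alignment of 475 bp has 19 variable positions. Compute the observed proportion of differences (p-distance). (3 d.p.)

0.040

p = 19/475 = 0.040.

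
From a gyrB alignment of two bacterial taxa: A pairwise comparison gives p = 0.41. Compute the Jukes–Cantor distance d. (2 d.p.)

0.59

d = −(3/4) ln(1 − 4p/3) = −0.75 ln(1 − 0.546667) = −0.75 ln(0.453333)
  = −0.75 × (-0.791128) = 0.593346 substitutions/site.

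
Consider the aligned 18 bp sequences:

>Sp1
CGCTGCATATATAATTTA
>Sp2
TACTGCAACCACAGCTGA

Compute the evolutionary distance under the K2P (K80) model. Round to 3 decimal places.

0.997

Of 18 sites, 6 differences are transitions and 3 are transversions, so P = 6/18 ≈ 0.333333 and Q = 3/18 ≈ 0.166667.
Under the Kimura two-parameter model, d = −½ ln(1 − 2P − Q) − ¼ ln(1 − 2Q).
1 − 2P − Q = 0.166667, giving −½ ln(0.166667) = 0.895879.
1 − 2Q = 0.666666, giving −¼ ln(0.666666) = 0.101367.
d = 0.895879 + 0.101367 = 0.997246.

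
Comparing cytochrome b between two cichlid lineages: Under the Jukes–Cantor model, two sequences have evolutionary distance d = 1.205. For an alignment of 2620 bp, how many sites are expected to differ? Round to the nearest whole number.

1571

Invert JC69: p = (3/4)(1 − e^(−4d/3)) = 0.75 × (1 − e^(-1.606667)) = 0.75 × (1 − 0.200555) = 0.599584.
Expected differing sites = pL ≈ 0.599584 × 2620 = 1570.91008 ≈ 1571.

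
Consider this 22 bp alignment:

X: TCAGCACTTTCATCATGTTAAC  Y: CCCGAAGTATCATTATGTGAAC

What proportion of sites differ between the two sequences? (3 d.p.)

The sequences differ at 7 of 22 positions (sites 1, 3, 5, 7, 9, 14, 19).
p = 7/22 = 0.318181… ≈ 0.318 (to 3 d.p.).

0.318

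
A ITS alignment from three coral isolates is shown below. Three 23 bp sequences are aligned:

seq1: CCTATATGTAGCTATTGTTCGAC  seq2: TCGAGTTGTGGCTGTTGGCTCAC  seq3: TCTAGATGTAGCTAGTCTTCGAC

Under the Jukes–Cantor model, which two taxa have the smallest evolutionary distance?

seq1 and seq3

seq1–seq2: 10/23 differ, p = 0.435, d = 0.650.
seq1–seq3: 4/23 differ, p = 0.174, d = 0.198.
seq2–seq3: 10/23 differ, p = 0.435, d = 0.650.
The smallest distance is between seq1 and seq3.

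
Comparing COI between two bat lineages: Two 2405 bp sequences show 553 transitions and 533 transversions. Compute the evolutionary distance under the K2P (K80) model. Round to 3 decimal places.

0.718

P = 553/2405 ≈ 0.229938 and Q = 533/2405 ≈ 0.221622.
Under the Kimura two-parameter model, d = −½ ln(1 − 2P − Q) − ¼ ln(1 − 2Q).
1 − 2P − Q = 0.318502, giving −½ ln(0.318502) = 0.572063.
1 − 2Q = 0.556756, giving −¼ ln(0.556756) = 0.146407.
d = 0.572063 + 0.146407 = 0.718470.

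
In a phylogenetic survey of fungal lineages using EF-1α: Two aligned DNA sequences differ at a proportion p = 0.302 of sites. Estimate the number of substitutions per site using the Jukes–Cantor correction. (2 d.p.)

0.39

d = −(3/4) ln(1 − 4p/3) = −0.75 ln(1 − 0.402667) = −0.75 ln(0.597333)
  = −0.75 × (-0.515281) = 0.386461 substitutions/site.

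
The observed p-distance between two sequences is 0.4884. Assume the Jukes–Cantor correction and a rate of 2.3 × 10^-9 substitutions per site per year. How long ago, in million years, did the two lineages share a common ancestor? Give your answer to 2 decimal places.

d = −(3/4) ln(1 − 4p/3) = −0.75 ln(1 − 0.6512) = −0.75 ln(0.3488)
  = −0.75 × (-1.053257) = 0.789943 substitutions/site.
Under a molecular clock d = 2μt, so t = d/(2μ) = 0.789943 / (2 × 2.3 × 10^-9) = 171.73 million years.

171.73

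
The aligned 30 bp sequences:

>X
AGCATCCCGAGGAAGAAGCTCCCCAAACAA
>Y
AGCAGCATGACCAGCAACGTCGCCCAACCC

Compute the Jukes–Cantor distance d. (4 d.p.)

0.6467

The sequences differ at 13 of 30 sites, so p = 13/30 ≈ 0.433333.
d = −(3/4) ln(1 − 4p/3) = −0.75 ln(1 − 0.577777) = −0.75 ln(0.422223)
  = −0.75 × (-0.862222) = 0.646667 substitutions/site.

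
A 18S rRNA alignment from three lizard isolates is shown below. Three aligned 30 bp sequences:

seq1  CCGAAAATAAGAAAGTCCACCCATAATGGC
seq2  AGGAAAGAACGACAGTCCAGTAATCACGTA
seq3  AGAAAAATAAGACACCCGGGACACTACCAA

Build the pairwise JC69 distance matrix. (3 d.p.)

d(seq1,seq2) = 0.647, d(seq1,seq3) = 0.931, d(seq2,seq3) = 0.730

seq1–seq2: 13/30 sites differ → p ≈ 0.433333, d = −0.75 ln(1 − 0.577777) = 0.646666 ≈ 0.647.
seq1–seq3: 16/30 sites differ → p ≈ 0.533333, d = −0.75 ln(1 − 0.711111) = 0.931285 ≈ 0.931.
seq2–seq3: 14/30 sites differ → p ≈ 0.466667, d = −0.75 ln(1 − 0.622223) = 0.730088 ≈ 0.730.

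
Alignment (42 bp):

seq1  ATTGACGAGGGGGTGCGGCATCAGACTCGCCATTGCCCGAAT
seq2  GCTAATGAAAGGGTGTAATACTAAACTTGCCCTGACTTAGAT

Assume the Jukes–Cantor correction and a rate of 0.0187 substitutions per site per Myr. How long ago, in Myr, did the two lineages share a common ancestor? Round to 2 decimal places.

22.03

The sequences differ at 21 of 42 sites, so p = 21/42 = 0.5.
d = −(3/4) ln(1 − 4p/3) = −0.75 ln(1 − 0.666667) = −0.75 ln(0.333333)
  = −0.75 × (-1.098613) = 0.823960 substitutions/site.
Under a molecular clock d = 2μt, so t = d/(2μ) = 0.823960 / (2 × 0.0187) = 22.03 Myr.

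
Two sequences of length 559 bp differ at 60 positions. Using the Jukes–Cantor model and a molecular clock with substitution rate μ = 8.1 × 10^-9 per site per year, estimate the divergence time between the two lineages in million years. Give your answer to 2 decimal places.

7.15

p = 60/559 ≈ 0.107335.
d = −(3/4) ln(1 − 4p/3) = −0.75 ln(1 − 0.143113) = −0.75 ln(0.856887)
  = −0.75 × (-0.154449) = 0.115837 substitutions/site.
Under a molecular clock d = 2μt, so t = d/(2μ) = 0.115837 / (2 × 8.1 × 10^-9) = 7.15 million years.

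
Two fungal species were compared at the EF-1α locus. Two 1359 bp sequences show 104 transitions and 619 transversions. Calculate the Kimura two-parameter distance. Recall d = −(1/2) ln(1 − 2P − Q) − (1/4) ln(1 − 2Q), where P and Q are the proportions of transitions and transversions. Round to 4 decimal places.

P = 104/1359 ≈ 0.076527 and Q = 619/1359 ≈ 0.455482.
Under the Kimura two-parameter model, d = −½ ln(1 − 2P − Q) − ¼ ln(1 − 2Q).
1 − 2P − Q = 0.391464, giving −½ ln(0.391464) = 0.468931.
1 − 2Q = 0.089036, giving −¼ ln(0.089036) = 0.604679.
d = 0.468931 + 0.604679 = 1.073610.

1.0736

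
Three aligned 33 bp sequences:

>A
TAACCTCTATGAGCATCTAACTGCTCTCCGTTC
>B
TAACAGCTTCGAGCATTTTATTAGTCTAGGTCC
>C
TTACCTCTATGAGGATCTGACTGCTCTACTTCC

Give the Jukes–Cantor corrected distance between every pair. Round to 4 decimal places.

d(A,B) = 0.4975, d(A,C) = 0.2082, d(B,C) = 0.5587

A–B: 12/33 sites differ → p ≈ 0.363636, d = −0.75 ln(1 − 0.484848) = 0.497470 ≈ 0.4975.
A–C: 6/33 sites differ → p ≈ 0.181818, d = −0.75 ln(1 − 0.242424) = 0.208224 ≈ 0.2082.
B–C: 13/33 sites differ → p ≈ 0.393939, d = −0.75 ln(1 − 0.525252) = 0.558728 ≈ 0.5587.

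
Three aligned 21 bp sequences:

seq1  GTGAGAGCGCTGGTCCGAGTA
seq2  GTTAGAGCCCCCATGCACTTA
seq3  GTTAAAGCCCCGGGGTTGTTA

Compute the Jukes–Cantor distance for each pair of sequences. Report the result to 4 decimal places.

d(seq1,seq2) = 0.6355, d(seq1,seq3) = 0.7557, d(seq2,seq3) = 0.4408

seq1–seq2: 9/21 sites differ → p ≈ 0.428571, d = −0.75 ln(1 − 0.571428) = 0.635472 ≈ 0.6355.
seq1–seq3: 10/21 sites differ → p ≈ 0.47619, d = −0.75 ln(1 − 0.63492) = 0.755729 ≈ 0.7557.
seq2–seq3: 7/21 sites differ → p ≈ 0.333333, d = −0.75 ln(1 − 0.444444) = 0.440839 ≈ 0.4408.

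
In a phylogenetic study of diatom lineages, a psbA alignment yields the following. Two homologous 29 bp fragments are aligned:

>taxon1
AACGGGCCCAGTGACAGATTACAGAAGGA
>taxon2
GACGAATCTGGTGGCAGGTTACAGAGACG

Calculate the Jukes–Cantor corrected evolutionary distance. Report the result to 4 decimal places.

0.6018

The sequences differ at 12 of 29 sites, so p = 12/29 ≈ 0.413793.
d = −(3/4) ln(1 − 4p/3) = −0.75 ln(1 − 0.551724) = −0.75 ln(0.448276)
  = −0.75 × (-0.802346) = 0.601760 substitutions/site.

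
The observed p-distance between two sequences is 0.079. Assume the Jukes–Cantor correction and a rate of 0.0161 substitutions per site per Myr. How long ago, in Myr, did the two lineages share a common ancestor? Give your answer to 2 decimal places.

d = −(3/4) ln(1 − 4p/3) = −0.75 ln(1 − 0.105333) = −0.75 ln(0.894667)
  = −0.75 × (-0.111304) = 0.083478 substitutions/site.
Under a molecular clock d = 2μt, so t = d/(2μ) = 0.083478 / (2 × 0.0161) = 2.59 Myr.

2.59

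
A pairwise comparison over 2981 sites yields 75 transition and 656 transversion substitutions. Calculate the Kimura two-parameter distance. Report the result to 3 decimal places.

P = 75/2981 ≈ 0.025159 and Q = 656/2981 ≈ 0.22006.
Under the Kimura two-parameter model, d = −½ ln(1 − 2P − Q) − ¼ ln(1 − 2Q).
1 − 2P − Q = 0.729622, giving −½ ln(0.729622) = 0.157614.
1 − 2Q = 0.55988, giving −¼ ln(0.55988) = 0.145008.
d = 0.157614 + 0.145008 = 0.302622.

0.303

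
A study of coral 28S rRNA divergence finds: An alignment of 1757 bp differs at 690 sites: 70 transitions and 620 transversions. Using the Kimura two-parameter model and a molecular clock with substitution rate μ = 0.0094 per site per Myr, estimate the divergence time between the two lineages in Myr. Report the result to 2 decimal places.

31.34

P = 70/1757 ≈ 0.039841 and Q = 620/1757 ≈ 0.352874.
Under the Kimura two-parameter model, d = −½ ln(1 − 2P − Q) − ¼ ln(1 − 2Q).
1 − 2P − Q = 0.567444, giving −½ ln(0.567444) = 0.283307.
1 − 2Q = 0.294252, giving −¼ ln(0.294252) = 0.305830.
d = 0.283307 + 0.305830 = 0.589137.
Under a molecular clock d = 2μt, so t = d/(2μ) = 0.589137 / (2 × 0.0094) = 31.34 Myr.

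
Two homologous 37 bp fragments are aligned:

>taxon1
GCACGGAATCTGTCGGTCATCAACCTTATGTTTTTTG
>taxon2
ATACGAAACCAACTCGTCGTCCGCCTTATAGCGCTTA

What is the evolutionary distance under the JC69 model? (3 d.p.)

0.784

The sequences differ at 18 of 37 sites, so p = 18/37 ≈ 0.486486.
d = −(3/4) ln(1 − 4p/3) = −0.75 ln(1 − 0.648648) = −0.75 ln(0.351352)
  = −0.75 × (-1.045967) = 0.784475 substitutions/site.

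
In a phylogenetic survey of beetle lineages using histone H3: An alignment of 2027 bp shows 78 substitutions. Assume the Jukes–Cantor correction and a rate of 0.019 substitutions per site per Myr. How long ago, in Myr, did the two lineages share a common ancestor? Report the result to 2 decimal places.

p = 78/2027 ≈ 0.038481.
d = −(3/4) ln(1 − 4p/3) = −0.75 ln(1 − 0.051308) = −0.75 ln(0.948692)
  = −0.75 × (-0.052671) = 0.039503 substitutions/site.
Under a molecular clock d = 2μt, so t = d/(2μ) = 0.039503 / (2 × 0.019) = 1.04 Myr.

1.04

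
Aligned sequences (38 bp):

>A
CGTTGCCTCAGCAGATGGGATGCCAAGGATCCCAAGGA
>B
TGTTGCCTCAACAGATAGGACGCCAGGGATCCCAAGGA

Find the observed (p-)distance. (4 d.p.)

0.1316

The sequences differ at 5 of 38 positions (sites 1, 11, 17, 21, 26).
p = 5/38 = 0.131578… ≈ 0.1316 (to 4 d.p.).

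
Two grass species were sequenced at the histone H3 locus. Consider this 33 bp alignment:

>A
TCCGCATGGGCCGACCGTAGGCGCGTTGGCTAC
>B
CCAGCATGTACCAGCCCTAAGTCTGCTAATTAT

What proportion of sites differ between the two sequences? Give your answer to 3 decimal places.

The sequences differ at 16 of 33 positions.
p = 16/33 = 0.484848… ≈ 0.485 (to 3 d.p.).

0.485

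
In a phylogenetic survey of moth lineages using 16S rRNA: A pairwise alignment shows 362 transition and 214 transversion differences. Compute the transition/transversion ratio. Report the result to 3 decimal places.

R = 362/214 = 1.691588… ≈ 1.692 (to 3 d.p.).

1.692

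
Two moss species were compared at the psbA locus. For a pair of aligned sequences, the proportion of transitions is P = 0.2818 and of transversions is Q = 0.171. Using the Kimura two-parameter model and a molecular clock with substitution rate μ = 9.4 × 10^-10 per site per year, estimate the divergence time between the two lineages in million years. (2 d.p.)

Under the Kimura two-parameter model, d = −½ ln(1 − 2P − Q) − ¼ ln(1 − 2Q).
1 − 2P − Q = 0.2654, giving −½ ln(0.2654) = 0.663259.
1 − 2Q = 0.658, giving −¼ ln(0.658) = 0.104638.
d = 0.663259 + 0.104638 = 0.767897.
Under a molecular clock d = 2μt, so t = d/(2μ) = 0.767897 / (2 × 9.4 × 10^-10) = 408.46 million years.

408.46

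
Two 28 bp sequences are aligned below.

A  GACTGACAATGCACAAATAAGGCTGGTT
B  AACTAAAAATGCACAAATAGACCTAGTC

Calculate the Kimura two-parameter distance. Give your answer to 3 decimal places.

Of 28 sites, 6 differences are transitions and 2 are transversions, so P = 6/28 ≈ 0.214286 and Q = 2/28 ≈ 0.071429.
Under the Kimura two-parameter model, d = −½ ln(1 − 2P − Q) − ¼ ln(1 − 2Q).
1 − 2P − Q = 0.499999, giving −½ ln(0.499999) = 0.346575.
1 − 2Q = 0.857142, giving −¼ ln(0.857142) = 0.038538.
d = 0.346575 + 0.038538 = 0.385113.

0.385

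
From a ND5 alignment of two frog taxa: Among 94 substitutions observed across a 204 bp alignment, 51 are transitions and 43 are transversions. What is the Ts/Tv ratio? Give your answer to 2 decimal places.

R = 51/43 = 1.186046… ≈ 1.19 (to 2 d.p.).

1.19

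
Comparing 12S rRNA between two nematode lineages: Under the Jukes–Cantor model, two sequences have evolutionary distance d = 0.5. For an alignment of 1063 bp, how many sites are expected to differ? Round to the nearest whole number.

388

Invert JC69: p = (3/4)(1 − e^(−4d/3)) = 0.75 × (1 − e^(-0.666667)) = 0.75 × (1 − 0.513417) = 0.364937.
Expected differing sites = pL ≈ 0.364937 × 1063 = 387.928031 ≈ 388.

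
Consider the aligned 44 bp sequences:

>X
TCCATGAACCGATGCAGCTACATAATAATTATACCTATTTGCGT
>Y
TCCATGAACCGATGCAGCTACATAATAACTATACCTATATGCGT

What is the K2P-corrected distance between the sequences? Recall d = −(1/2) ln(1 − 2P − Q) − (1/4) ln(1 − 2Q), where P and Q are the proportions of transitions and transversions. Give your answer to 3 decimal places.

Of 44 sites, 1 differences are transitions and 1 are transversions, so P = 1/44 ≈ 0.022727 and Q = 1/44 ≈ 0.022727.
Under the Kimura two-parameter model, d = −½ ln(1 − 2P − Q) − ¼ ln(1 − 2Q).
1 − 2P − Q = 0.931819, giving −½ ln(0.931819) = 0.035308.
1 − 2Q = 0.954546, giving −¼ ln(0.954546) = 0.011630.
d = 0.035308 + 0.011630 = 0.046938.

0.047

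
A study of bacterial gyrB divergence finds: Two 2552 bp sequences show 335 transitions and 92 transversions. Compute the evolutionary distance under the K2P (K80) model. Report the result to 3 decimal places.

0.196

P = 335/2552 ≈ 0.13127 and Q = 92/2552 ≈ 0.03605.
Under the Kimura two-parameter model, d = −½ ln(1 − 2P − Q) − ¼ ln(1 − 2Q).
1 − 2P − Q = 0.70141, giving −½ ln(0.70141) = 0.177331.
1 − 2Q = 0.9279, giving −¼ ln(0.9279) = 0.018708.
d = 0.177331 + 0.018708 = 0.196039.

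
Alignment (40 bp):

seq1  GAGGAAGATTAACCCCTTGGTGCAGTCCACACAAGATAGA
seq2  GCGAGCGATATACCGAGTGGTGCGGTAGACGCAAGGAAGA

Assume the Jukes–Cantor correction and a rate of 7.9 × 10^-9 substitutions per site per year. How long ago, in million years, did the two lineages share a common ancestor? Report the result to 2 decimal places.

The sequences differ at 15 of 40 sites, so p = 15/40 = 0.375.
d = −(3/4) ln(1 − 4p/3) = −0.75 ln(1 − 0.5) = −0.75 ln(0.5)
  = −0.75 × (-0.693147) = 0.519860 substitutions/site.
Under a molecular clock d = 2μt, so t = d/(2μ) = 0.519860 / (2 × 7.9 × 10^-9) = 32.90 million years.

32.90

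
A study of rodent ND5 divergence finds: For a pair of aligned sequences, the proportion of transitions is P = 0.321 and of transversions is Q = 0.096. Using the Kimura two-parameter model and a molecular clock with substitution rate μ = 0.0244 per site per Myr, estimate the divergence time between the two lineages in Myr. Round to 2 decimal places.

14.82

Under the Kimura two-parameter model, d = −½ ln(1 − 2P − Q) − ¼ ln(1 − 2Q).
1 − 2P − Q = 0.262, giving −½ ln(0.262) = 0.669705.
1 − 2Q = 0.808, giving −¼ ln(0.808) = 0.053298.
d = 0.669705 + 0.053298 = 0.723003.
Under a molecular clock d = 2μt, so t = d/(2μ) = 0.723003 / (2 × 0.0244) = 14.82 Myr.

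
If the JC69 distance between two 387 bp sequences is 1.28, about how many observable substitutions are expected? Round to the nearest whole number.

Invert JC69: p = (3/4)(1 − e^(−4d/3)) = 0.75 × (1 − e^(-1.706667)) = 0.75 × (1 − 0.181470) = 0.613898.
Expected differing sites = pL ≈ 0.613898 × 387 = 237.578526 ≈ 238.

238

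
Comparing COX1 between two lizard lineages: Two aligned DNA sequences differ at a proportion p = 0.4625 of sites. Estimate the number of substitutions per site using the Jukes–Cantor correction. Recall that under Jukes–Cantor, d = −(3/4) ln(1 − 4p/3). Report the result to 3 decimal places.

0.719

d = −(3/4) ln(1 − 4p/3) = −0.75 ln(1 − 0.616667) = −0.75 ln(0.383333)
  = −0.75 × (-0.958851) = 0.719138 substitutions/site.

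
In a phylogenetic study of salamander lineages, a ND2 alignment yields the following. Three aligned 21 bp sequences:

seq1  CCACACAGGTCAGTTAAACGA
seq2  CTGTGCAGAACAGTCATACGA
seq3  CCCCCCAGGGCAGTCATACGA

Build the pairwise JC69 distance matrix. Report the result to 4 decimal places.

seq1–seq2: 8/21 sites differ → p ≈ 0.380952, d = −0.75 ln(1 − 0.507936) = 0.531860 ≈ 0.5319.
seq1–seq3: 5/21 sites differ → p ≈ 0.238095, d = −0.75 ln(1 − 0.31746) = 0.286451 ≈ 0.2865.
seq2–seq3: 6/21 sites differ → p ≈ 0.285714, d = −0.75 ln(1 − 0.380952) = 0.359679 ≈ 0.3597.

d(seq1,seq2) = 0.5319, d(seq1,seq3) = 0.2865, d(seq2,seq3) = 0.3597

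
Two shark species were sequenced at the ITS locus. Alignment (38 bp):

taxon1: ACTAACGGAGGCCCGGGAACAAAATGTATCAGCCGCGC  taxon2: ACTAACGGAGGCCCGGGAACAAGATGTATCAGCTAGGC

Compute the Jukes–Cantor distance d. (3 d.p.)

0.113

The sequences differ at 4 of 38 sites (23, 34, 35, 36), so p = 4/38 ≈ 0.105263.
d = −(3/4) ln(1 − 4p/3) = −0.75 ln(1 − 0.140351) = −0.75 ln(0.859649)
  = −0.75 × (-0.151231) = 0.113423 substitutions/site.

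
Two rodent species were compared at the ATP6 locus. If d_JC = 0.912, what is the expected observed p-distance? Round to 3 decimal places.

0.528

p = (3/4)(1 − e^(−4d/3)) = 0.75 × (1 − e^(-1.216)) = 0.75 × (1 − 0.296413) = 0.527690.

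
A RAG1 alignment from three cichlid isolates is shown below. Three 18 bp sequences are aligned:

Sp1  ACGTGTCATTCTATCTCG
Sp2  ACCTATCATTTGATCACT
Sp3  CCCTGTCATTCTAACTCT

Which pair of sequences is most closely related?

Sp1 and Sp3

Sp1–Sp2: 6/18 differ, p = 0.333, d = 0.441.
Sp1–Sp3: 4/18 differ, p = 0.222, d = 0.264.
Sp2–Sp3: 6/18 differ, p = 0.333, d = 0.441.
The smallest distance is between Sp1 and Sp3.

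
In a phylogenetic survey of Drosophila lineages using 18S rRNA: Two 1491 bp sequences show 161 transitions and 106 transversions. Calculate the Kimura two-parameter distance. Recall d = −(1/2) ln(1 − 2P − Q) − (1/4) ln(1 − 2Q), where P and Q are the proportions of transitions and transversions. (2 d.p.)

P = 161/1491 ≈ 0.107981 and Q = 106/1491 ≈ 0.071093.
Under the Kimura two-parameter model, d = −½ ln(1 − 2P − Q) − ¼ ln(1 − 2Q).
1 − 2P − Q = 0.712945, giving −½ ln(0.712945) = 0.169176.
1 − 2Q = 0.857814, giving −¼ ln(0.857814) = 0.038342.
d = 0.169176 + 0.038342 = 0.207518.

0.21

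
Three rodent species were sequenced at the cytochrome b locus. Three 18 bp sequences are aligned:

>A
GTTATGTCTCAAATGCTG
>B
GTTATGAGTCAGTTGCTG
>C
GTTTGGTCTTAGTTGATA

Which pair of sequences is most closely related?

A and B

A–B: 4/18 differ, p = 0.222, d = 0.264.
A–C: 7/18 differ, p = 0.389, d = 0.548.
B–C: 7/18 differ, p = 0.389, d = 0.548.
The smallest distance is between A and B.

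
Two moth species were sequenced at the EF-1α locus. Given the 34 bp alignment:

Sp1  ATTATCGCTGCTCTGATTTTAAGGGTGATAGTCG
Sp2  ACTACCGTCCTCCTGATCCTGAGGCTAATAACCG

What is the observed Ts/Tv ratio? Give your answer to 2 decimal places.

Transitions are A↔G and C↔T; transversions are all other mismatches.
Transitions: 12. Transversions: 2.
R = 12/2 = 6.00.

6.00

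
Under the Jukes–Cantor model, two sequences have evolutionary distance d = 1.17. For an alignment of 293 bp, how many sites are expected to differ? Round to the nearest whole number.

Invert JC69: p = (3/4)(1 − e^(−4d/3)) = 0.75 × (1 − e^(-1.56)) = 0.75 × (1 − 0.210136) = 0.592398.
Expected differing sites = pL ≈ 0.592398 × 293 = 173.572614 ≈ 174.

174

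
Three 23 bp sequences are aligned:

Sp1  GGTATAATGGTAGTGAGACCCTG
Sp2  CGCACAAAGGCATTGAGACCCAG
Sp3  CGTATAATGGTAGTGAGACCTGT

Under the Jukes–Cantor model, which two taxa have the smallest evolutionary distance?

Sp1–Sp2: 7/23 differ, p = 0.304, d = 0.390.
Sp1–Sp3: 4/23 differ, p = 0.174, d = 0.198.
Sp2–Sp3: 8/23 differ, p = 0.348, d = 0.467.
The smallest distance is between Sp1 and Sp3.

Sp1 and Sp3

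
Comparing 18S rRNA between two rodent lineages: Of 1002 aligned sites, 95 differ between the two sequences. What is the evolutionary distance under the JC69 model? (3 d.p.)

p = 95/1002 ≈ 0.09481.
d = −(3/4) ln(1 − 4p/3) = −0.75 ln(1 − 0.126413) = −0.75 ln(0.873587)
  = −0.75 × (-0.135148) = 0.101361 substitutions/site.

0.101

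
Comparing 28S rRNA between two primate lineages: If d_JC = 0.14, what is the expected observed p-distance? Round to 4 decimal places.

0.1277

p = (3/4)(1 − e^(−4d/3)) = 0.75 × (1 − e^(-0.186667)) = 0.75 × (1 − 0.829720) = 0.127710.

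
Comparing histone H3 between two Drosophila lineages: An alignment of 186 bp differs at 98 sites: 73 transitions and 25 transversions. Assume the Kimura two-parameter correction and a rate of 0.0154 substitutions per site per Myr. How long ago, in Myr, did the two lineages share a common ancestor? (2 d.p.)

P = 73/186 ≈ 0.392473 and Q = 25/186 ≈ 0.134409.
Under the Kimura two-parameter model, d = −½ ln(1 − 2P − Q) − ¼ ln(1 − 2Q).
1 − 2P − Q = 0.080645, giving −½ ln(0.080645) = 1.258849.
1 − 2Q = 0.731182, giving −¼ ln(0.731182) = 0.078273.
d = 1.258849 + 0.078273 = 1.337122.
Under a molecular clock d = 2μt, so t = d/(2μ) = 1.337122 / (2 × 0.0154) = 43.41 Myr.

43.41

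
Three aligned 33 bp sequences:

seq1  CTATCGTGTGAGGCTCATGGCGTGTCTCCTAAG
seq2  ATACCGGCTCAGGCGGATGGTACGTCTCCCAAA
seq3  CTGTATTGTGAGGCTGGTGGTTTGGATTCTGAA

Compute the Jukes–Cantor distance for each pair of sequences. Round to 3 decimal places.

d(seq1,seq2) = 0.497, d(seq1,seq3) = 0.497, d(seq2,seq3) = 0.871

seq1–seq2: 12/33 sites differ → p ≈ 0.363636, d = −0.75 ln(1 − 0.484848) = 0.497470 ≈ 0.497.
seq1–seq3: 12/33 sites differ → p ≈ 0.363636, d = −0.75 ln(1 − 0.484848) = 0.497470 ≈ 0.497.
seq2–seq3: 17/33 sites differ → p ≈ 0.515152, d = −0.75 ln(1 − 0.686869) = 0.870850 ≈ 0.871.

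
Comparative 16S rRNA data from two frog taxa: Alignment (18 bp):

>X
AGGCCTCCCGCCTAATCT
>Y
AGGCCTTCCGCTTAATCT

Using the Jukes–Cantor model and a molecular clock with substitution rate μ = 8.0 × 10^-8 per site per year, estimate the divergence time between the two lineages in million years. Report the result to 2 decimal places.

0.75

The sequences differ at 2 of 18 sites (7, 12), so p = 2/18 ≈ 0.111111.
d = −(3/4) ln(1 − 4p/3) = −0.75 ln(1 − 0.148148) = −0.75 ln(0.851852)
  = −0.75 × (-0.160342) = 0.120257 substitutions/site.
Under a molecular clock d = 2μt, so t = d/(2μ) = 0.120257 / (2 × 8.0 × 10^-8) = 0.75 million years.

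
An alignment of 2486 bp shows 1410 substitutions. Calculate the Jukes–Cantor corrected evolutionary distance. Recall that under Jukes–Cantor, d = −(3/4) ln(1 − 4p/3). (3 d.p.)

1.059

p = 1410/2486 ≈ 0.567176.
d = −(3/4) ln(1 − 4p/3) = −0.75 ln(1 − 0.756235) = −0.75 ln(0.243765)
  = −0.75 × (-1.411551) = 1.058663 substitutions/site.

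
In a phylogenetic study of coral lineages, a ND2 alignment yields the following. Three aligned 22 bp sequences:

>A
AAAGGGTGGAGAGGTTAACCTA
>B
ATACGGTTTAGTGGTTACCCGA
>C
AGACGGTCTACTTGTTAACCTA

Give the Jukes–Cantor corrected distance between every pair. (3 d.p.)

d(A,B) = 0.414, d(A,C) = 0.414, d(B,C) = 0.339

A–B: 7/22 sites differ → p ≈ 0.318182, d = −0.75 ln(1 − 0.424243) = 0.414052 ≈ 0.414.
A–C: 7/22 sites differ → p ≈ 0.318182, d = −0.75 ln(1 − 0.424243) = 0.414052 ≈ 0.414.
B–C: 6/22 sites differ → p ≈ 0.272727, d = −0.75 ln(1 − 0.363636) = 0.338988 ≈ 0.339.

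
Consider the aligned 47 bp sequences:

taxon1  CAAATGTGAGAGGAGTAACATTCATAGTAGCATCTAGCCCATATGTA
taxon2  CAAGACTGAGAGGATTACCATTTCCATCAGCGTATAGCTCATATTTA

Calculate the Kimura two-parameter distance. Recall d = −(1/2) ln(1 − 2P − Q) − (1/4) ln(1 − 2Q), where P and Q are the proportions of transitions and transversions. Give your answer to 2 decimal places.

0.38

Of 47 sites, 6 differences are transitions and 8 are transversions, so P = 6/47 ≈ 0.12766 and Q = 8/47 ≈ 0.170213.
Under the Kimura two-parameter model, d = −½ ln(1 − 2P − Q) − ¼ ln(1 − 2Q).
1 − 2P − Q = 0.574467, giving −½ ln(0.574467) = 0.277156.
1 − 2Q = 0.659574, giving −¼ ln(0.659574) = 0.104040.
d = 0.277156 + 0.104040 = 0.381196.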